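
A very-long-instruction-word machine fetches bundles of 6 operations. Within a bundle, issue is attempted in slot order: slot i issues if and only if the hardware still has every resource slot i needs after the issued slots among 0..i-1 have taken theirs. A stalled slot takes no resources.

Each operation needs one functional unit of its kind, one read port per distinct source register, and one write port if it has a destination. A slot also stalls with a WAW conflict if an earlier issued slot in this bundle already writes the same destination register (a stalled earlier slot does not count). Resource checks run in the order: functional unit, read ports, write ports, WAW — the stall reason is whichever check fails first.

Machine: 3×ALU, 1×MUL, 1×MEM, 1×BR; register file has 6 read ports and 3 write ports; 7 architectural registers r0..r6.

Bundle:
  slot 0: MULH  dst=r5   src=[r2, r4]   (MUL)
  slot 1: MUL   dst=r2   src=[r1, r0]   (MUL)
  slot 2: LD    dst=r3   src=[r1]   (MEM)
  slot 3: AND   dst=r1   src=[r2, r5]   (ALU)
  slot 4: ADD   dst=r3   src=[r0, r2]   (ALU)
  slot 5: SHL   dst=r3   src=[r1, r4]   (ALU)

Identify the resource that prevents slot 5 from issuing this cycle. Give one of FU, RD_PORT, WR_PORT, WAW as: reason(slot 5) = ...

#0 MUL src=r2,r4 dispatched  <A:3 Mu:0 Ld:1 B:1 rd:4 wr:2>
#1 MUL src=r1,r0 held:FU  <A:3 Mu:0 Ld:1 B:1 rd:4 wr:2>
#2 MEM src=r1 dispatched  <A:3 Mu:0 Ld:0 B:1 rd:3 wr:1>
#3 ALU src=r2,r5 dispatched  <A:2 Mu:0 Ld:0 B:1 rd:1 wr:0>
#4 ALU src=r0,r2 held:RD_PORT  <A:2 Mu:0 Ld:0 B:1 rd:1 wr:0>
#5 ALU src=r1,r4 held:RD_PORT  <A:2 Mu:0 Ld:0 B:1 rd:1 wr:0>

reason(slot 5) = RD_PORT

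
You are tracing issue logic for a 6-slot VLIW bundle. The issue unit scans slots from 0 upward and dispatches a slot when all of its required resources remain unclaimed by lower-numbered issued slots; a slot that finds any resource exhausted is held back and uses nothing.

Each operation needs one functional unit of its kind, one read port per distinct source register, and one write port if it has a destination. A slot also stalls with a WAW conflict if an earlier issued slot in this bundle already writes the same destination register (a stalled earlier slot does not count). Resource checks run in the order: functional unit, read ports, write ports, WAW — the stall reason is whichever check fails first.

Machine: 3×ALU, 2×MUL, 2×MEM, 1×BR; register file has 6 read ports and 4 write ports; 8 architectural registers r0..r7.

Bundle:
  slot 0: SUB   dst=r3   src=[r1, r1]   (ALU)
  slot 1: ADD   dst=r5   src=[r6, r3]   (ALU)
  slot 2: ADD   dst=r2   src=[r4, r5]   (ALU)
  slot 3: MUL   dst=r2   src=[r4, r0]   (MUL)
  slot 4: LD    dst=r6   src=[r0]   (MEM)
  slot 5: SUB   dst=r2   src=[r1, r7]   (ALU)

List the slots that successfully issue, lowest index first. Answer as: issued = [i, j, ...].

issued = [0, 1, 2, 4]

  0. ALU→r3 ⇒ go  {2A/2Mu/2Ld/1B | 5r 3w}
  1. ALU→r5 ⇒ go  {1A/2Mu/2Ld/1B | 3r 2w}
  2. ALU→r2 ⇒ go  {0A/2Mu/2Ld/1B | 1r 1w}
  3. MUL→r2 ⇒ no(RD_PORT)  {0A/2Mu/2Ld/1B | 1r 1w}
  4. MEM→r6 ⇒ go  {0A/2Mu/1Ld/1B | 0r 0w}
  5. ALU→r2 ⇒ no(FU)  {0A/2Mu/1Ld/1B | 0r 0w}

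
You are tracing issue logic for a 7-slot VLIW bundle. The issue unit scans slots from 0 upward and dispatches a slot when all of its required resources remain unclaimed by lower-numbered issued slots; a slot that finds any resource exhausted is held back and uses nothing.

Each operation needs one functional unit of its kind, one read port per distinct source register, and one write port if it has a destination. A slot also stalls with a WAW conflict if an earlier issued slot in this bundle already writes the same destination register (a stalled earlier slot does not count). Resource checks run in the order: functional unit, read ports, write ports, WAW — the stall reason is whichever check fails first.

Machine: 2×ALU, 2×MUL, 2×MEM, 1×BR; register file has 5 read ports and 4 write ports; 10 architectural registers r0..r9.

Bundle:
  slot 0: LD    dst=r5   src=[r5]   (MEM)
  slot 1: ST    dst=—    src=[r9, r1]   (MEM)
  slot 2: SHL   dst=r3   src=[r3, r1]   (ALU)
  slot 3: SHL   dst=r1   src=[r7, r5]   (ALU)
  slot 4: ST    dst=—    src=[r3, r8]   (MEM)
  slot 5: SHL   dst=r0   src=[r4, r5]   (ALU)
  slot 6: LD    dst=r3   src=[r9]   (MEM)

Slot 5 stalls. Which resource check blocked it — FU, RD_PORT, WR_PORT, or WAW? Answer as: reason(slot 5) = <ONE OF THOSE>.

reason(slot 5) = RD_PORT

slot 0 (MEM): ISSUE — free A2,Mu2,Ld1,B1 rp4 wp3
slot 1 (MEM): ISSUE — free A2,Mu2,Ld0,B1 rp2 wp3
slot 2 (ALU): ISSUE — free A1,Mu2,Ld0,B1 rp0 wp2
slot 3 (ALU): stall RD_PORT — free A1,Mu2,Ld0,B1 rp0 wp2
slot 4 (MEM): stall FU — free A1,Mu2,Ld0,B1 rp0 wp2
slot 5 (ALU): stall RD_PORT — free A1,Mu2,Ld0,B1 rp0 wp2
slot 6 (MEM): stall FU — free A1,Mu2,Ld0,B1 rp0 wp2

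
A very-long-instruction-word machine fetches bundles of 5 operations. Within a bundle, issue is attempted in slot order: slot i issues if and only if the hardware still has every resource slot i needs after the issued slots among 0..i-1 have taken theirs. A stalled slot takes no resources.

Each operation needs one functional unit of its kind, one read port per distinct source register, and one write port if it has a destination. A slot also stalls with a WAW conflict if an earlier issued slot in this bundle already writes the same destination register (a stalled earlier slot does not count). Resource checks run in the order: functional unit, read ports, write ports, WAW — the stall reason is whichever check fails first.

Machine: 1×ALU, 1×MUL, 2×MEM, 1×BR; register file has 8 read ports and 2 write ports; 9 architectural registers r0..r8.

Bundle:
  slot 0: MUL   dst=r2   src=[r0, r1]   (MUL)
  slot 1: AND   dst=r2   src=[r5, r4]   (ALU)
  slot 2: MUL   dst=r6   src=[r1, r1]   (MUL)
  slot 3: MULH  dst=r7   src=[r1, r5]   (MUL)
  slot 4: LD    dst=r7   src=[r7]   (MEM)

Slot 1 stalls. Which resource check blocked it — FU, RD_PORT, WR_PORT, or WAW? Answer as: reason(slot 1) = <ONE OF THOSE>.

reason(slot 1) = WAW

[0] MUL needs rd=2 wr=1: ok; after: ALU=1 MUL=0 MEM=2 BR=1, R=6, W=1
[1] ALU needs rd=2 wr=1: WAW; after: ALU=1 MUL=0 MEM=2 BR=1, R=6, W=1
[2] MUL needs rd=1 wr=1: FU; after: ALU=1 MUL=0 MEM=2 BR=1, R=6, W=1
[3] MUL needs rd=2 wr=1: FU; after: ALU=1 MUL=0 MEM=2 BR=1, R=6, W=1
[4] MEM needs rd=1 wr=1: ok; after: ALU=1 MUL=0 MEM=1 BR=1, R=5, W=0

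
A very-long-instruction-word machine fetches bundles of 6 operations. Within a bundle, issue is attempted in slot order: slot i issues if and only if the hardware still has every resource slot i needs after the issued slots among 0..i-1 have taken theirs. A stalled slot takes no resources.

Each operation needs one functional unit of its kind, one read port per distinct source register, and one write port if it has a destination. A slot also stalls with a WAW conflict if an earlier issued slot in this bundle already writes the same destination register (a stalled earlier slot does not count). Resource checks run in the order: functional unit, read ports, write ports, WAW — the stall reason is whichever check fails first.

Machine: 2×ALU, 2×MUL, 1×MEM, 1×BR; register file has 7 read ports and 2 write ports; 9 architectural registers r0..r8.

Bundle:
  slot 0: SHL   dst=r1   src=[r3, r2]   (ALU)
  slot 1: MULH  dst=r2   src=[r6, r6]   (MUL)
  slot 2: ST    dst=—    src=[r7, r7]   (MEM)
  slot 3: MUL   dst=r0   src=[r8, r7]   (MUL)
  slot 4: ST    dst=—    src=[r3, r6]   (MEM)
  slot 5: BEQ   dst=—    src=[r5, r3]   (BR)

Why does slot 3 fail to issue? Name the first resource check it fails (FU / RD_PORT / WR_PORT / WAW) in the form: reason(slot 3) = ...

#0 ALU src=r3,r2 dispatched  <A:1 Mu:2 Ld:1 B:1 rd:5 wr:1>
#1 MUL src=r6,r6 dispatched  <A:1 Mu:1 Ld:1 B:1 rd:4 wr:0>
#2 MEM src=r7,r7 dispatched  <A:1 Mu:1 Ld:0 B:1 rd:3 wr:0>
#3 MUL src=r8,r7 held:WR_PORT  <A:1 Mu:1 Ld:0 B:1 rd:3 wr:0>
#4 MEM src=r3,r6 held:FU  <A:1 Mu:1 Ld:0 B:1 rd:3 wr:0>
#5 BR src=r5,r3 dispatched  <A:1 Mu:1 Ld:0 B:0 rd:1 wr:0>

reason(slot 3) = WR_PORT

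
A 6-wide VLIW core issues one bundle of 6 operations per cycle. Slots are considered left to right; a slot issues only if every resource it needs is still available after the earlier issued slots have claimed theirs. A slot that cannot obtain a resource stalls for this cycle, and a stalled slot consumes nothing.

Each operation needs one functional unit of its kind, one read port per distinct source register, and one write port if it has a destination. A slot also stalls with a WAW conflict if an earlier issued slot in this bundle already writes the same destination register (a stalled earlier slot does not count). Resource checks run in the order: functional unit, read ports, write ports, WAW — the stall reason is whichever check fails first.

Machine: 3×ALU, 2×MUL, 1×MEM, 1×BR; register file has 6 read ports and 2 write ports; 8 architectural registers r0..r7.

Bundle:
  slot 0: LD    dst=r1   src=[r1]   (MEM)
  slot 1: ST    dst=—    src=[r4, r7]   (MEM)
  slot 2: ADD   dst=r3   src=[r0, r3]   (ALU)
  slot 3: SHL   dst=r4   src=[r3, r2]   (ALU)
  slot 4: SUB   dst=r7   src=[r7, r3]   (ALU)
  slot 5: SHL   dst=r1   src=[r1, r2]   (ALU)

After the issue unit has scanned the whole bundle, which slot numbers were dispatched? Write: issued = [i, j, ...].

[0] MEM needs rd=1 wr=1: ok; after: ALU=3 MUL=2 MEM=0 BR=1, R=5, W=1
[1] MEM needs rd=2 wr=0: FU; after: ALU=3 MUL=2 MEM=0 BR=1, R=5, W=1
[2] ALU needs rd=2 wr=1: ok; after: ALU=2 MUL=2 MEM=0 BR=1, R=3, W=0
[3] ALU needs rd=2 wr=1: WR_PORT; after: ALU=2 MUL=2 MEM=0 BR=1, R=3, W=0
[4] ALU needs rd=2 wr=1: WR_PORT; after: ALU=2 MUL=2 MEM=0 BR=1, R=3, W=0
[5] ALU needs rd=2 wr=1: WR_PORT; after: ALU=2 MUL=2 MEM=0 BR=1, R=3, W=0

issued = [0, 2]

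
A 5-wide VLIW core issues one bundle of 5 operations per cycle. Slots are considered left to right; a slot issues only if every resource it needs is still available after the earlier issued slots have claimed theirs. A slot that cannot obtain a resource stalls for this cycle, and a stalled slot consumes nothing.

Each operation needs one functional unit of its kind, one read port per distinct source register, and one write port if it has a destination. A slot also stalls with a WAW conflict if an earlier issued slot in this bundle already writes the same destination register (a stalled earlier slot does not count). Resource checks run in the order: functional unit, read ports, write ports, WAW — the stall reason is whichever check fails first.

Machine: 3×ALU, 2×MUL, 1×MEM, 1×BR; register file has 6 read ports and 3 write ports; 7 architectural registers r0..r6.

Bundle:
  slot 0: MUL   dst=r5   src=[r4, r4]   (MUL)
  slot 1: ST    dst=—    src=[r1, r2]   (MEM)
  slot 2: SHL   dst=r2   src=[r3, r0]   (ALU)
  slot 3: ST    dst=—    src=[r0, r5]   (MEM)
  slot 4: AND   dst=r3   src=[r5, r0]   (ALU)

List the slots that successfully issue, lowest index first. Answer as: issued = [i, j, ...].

#0 MUL src=r4,r4 dispatched  <A:3 Mu:1 Ld:1 B:1 rd:5 wr:2>
#1 MEM src=r1,r2 dispatched  <A:3 Mu:1 Ld:0 B:1 rd:3 wr:2>
#2 ALU src=r3,r0 dispatched  <A:2 Mu:1 Ld:0 B:1 rd:1 wr:1>
#3 MEM src=r0,r5 held:FU  <A:2 Mu:1 Ld:0 B:1 rd:1 wr:1>
#4 ALU src=r5,r0 held:RD_PORT  <A:2 Mu:1 Ld:0 B:1 rd:1 wr:1>

issued = [0, 1, 2]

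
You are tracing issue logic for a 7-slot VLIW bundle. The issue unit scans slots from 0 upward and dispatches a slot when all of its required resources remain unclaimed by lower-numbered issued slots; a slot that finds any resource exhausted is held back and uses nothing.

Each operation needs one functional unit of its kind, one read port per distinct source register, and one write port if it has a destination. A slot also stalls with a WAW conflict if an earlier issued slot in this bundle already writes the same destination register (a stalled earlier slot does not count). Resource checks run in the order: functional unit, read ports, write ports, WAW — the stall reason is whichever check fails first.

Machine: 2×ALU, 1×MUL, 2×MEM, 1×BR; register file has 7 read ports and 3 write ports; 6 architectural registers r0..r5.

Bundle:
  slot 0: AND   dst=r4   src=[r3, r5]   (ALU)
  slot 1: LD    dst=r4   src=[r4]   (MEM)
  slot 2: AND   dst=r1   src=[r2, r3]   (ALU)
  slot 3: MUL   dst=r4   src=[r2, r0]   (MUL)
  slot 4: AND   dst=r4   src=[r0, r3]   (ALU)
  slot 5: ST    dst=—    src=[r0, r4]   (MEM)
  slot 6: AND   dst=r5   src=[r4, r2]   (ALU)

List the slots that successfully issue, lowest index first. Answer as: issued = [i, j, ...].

  0. ALU→r4 ⇒ go  {1A/1Mu/2Ld/1B | 5r 2w}
  1. MEM→r4 ⇒ no(WAW)  {1A/1Mu/2Ld/1B | 5r 2w}
  2. ALU→r1 ⇒ go  {0A/1Mu/2Ld/1B | 3r 1w}
  3. MUL→r4 ⇒ no(WAW)  {0A/1Mu/2Ld/1B | 3r 1w}
  4. ALU→r4 ⇒ no(FU)  {0A/1Mu/2Ld/1B | 3r 1w}
  5. MEM ⇒ go  {0A/1Mu/1Ld/1B | 1r 1w}
  6. ALU→r5 ⇒ no(FU)  {0A/1Mu/1Ld/1B | 1r 1w}

issued = [0, 2, 5]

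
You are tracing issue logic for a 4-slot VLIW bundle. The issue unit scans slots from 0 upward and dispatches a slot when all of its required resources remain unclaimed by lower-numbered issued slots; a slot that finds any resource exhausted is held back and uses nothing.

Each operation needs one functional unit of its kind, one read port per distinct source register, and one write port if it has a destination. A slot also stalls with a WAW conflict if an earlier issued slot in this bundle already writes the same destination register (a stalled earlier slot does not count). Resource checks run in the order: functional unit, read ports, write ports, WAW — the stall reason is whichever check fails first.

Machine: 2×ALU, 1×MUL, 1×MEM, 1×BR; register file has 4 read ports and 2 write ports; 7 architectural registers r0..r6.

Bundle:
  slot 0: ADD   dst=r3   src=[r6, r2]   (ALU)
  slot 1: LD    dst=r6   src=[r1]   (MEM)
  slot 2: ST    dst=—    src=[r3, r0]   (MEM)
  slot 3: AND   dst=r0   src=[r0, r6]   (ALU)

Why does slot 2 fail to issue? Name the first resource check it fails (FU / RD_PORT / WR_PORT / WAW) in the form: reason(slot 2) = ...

reason(slot 2) = FU

  0. ALU→r3 ⇒ go  {1A/1Mu/1Ld/1B | 2r 1w}
  1. MEM→r6 ⇒ go  {1A/1Mu/0Ld/1B | 1r 0w}
  2. MEM ⇒ no(FU)  {1A/1Mu/0Ld/1B | 1r 0w}
  3. ALU→r0 ⇒ no(RD_PORT)  {1A/1Mu/0Ld/1B | 1r 0w}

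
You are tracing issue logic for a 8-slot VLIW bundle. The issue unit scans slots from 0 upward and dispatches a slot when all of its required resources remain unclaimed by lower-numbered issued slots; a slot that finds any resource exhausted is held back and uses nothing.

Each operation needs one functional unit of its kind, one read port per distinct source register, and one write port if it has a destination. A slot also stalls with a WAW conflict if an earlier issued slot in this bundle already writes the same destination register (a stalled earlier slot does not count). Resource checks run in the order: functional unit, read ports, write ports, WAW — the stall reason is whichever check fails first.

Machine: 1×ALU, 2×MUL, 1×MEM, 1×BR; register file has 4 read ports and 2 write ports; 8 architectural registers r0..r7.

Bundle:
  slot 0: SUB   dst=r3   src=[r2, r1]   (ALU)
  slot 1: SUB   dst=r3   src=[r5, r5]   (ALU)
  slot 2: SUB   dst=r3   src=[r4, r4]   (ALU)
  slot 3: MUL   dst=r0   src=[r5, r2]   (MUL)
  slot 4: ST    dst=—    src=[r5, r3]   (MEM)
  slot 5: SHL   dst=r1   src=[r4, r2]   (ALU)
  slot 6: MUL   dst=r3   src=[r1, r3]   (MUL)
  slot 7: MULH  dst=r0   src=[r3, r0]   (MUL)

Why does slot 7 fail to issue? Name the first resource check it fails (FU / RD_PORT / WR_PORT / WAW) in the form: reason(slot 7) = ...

  0. ALU→r3 ⇒ go  {0A/2Mu/1Ld/1B | 2r 1w}
  1. ALU→r3 ⇒ no(FU)  {0A/2Mu/1Ld/1B | 2r 1w}
  2. ALU→r3 ⇒ no(FU)  {0A/2Mu/1Ld/1B | 2r 1w}
  3. MUL→r0 ⇒ go  {0A/1Mu/1Ld/1B | 0r 0w}
  4. MEM ⇒ no(RD_PORT)  {0A/1Mu/1Ld/1B | 0r 0w}
  5. ALU→r1 ⇒ no(FU)  {0A/1Mu/1Ld/1B | 0r 0w}
  6. MUL→r3 ⇒ no(RD_PORT)  {0A/1Mu/1Ld/1B | 0r 0w}
  7. MUL→r0 ⇒ no(RD_PORT)  {0A/1Mu/1Ld/1B | 0r 0w}

reason(slot 7) = RD_PORT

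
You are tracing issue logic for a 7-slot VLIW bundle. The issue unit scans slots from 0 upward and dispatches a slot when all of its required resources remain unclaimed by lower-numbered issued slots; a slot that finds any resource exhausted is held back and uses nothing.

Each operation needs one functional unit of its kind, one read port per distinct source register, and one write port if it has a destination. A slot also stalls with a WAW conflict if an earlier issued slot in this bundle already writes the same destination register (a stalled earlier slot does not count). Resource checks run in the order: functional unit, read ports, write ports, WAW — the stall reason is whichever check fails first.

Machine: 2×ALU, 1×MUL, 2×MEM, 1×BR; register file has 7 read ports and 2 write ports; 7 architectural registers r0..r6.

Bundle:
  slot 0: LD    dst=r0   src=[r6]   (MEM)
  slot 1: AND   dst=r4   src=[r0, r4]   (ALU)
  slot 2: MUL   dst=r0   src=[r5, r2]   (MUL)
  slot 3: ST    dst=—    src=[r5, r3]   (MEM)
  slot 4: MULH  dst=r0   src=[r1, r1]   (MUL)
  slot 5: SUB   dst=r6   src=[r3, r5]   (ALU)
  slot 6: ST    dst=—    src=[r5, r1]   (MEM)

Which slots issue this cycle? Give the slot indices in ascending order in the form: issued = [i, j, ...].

slot 0 (MEM): ISSUE — free A2,Mu1,Ld1,B1 rp6 wp1
slot 1 (ALU): ISSUE — free A1,Mu1,Ld1,B1 rp4 wp0
slot 2 (MUL): stall WR_PORT — free A1,Mu1,Ld1,B1 rp4 wp0
slot 3 (MEM): ISSUE — free A1,Mu1,Ld0,B1 rp2 wp0
slot 4 (MUL): stall WR_PORT — free A1,Mu1,Ld0,B1 rp2 wp0
slot 5 (ALU): stall WR_PORT — free A1,Mu1,Ld0,B1 rp2 wp0
slot 6 (MEM): stall FU — free A1,Mu1,Ld0,B1 rp2 wp0

issued = [0, 1, 3]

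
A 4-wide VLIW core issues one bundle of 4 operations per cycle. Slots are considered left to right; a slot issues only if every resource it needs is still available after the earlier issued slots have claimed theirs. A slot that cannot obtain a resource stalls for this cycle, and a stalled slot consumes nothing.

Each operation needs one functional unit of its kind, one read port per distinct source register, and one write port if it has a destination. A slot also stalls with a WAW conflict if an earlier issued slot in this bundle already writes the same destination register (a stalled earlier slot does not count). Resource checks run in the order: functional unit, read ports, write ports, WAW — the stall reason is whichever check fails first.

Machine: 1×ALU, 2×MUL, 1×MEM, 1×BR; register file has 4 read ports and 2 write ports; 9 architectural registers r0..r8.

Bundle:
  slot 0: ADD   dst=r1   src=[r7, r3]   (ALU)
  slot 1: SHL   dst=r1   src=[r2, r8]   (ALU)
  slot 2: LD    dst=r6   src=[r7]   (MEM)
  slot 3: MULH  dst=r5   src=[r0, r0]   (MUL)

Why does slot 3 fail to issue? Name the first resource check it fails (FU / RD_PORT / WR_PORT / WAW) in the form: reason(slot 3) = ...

(0) want 1×ALU +2rd +1wr — yes → AL0|MU2|ME1|BR1|rd2|wr1
(1) want 1×ALU +2rd +1wr — FU → AL0|MU2|ME1|BR1|rd2|wr1
(2) want 1×MEM +1rd +1wr — yes → AL0|MU2|ME0|BR1|rd1|wr0
(3) want 1×MUL +1rd +1wr — WR_PORT → AL0|MU2|ME0|BR1|rd1|wr0

reason(slot 3) = WR_PORT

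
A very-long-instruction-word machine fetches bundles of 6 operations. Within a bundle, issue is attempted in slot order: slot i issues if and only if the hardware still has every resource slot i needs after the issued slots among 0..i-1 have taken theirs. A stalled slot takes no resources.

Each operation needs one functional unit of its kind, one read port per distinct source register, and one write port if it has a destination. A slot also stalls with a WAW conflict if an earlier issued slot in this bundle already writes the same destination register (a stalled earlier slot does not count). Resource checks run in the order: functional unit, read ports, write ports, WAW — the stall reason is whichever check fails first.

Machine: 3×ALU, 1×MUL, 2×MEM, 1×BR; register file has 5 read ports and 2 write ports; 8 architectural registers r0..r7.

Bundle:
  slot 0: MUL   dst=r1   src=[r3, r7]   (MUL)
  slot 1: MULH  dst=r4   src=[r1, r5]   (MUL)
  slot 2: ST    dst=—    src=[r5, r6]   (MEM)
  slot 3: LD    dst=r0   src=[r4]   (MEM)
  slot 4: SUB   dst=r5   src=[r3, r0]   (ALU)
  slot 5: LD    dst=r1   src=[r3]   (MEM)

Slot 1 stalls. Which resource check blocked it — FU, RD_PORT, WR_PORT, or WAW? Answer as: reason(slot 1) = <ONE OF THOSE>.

reason(slot 1) = FU

[0] MUL needs rd=2 wr=1: ok; after: ALU=3 MUL=0 MEM=2 BR=1, R=3, W=1
[1] MUL needs rd=2 wr=1: FU; after: ALU=3 MUL=0 MEM=2 BR=1, R=3, W=1
[2] MEM needs rd=2 wr=0: ok; after: ALU=3 MUL=0 MEM=1 BR=1, R=1, W=1
[3] MEM needs rd=1 wr=1: ok; after: ALU=3 MUL=0 MEM=0 BR=1, R=0, W=0
[4] ALU needs rd=2 wr=1: RD_PORT; after: ALU=3 MUL=0 MEM=0 BR=1, R=0, W=0
[5] MEM needs rd=1 wr=1: FU; after: ALU=3 MUL=0 MEM=0 BR=1, R=0, W=0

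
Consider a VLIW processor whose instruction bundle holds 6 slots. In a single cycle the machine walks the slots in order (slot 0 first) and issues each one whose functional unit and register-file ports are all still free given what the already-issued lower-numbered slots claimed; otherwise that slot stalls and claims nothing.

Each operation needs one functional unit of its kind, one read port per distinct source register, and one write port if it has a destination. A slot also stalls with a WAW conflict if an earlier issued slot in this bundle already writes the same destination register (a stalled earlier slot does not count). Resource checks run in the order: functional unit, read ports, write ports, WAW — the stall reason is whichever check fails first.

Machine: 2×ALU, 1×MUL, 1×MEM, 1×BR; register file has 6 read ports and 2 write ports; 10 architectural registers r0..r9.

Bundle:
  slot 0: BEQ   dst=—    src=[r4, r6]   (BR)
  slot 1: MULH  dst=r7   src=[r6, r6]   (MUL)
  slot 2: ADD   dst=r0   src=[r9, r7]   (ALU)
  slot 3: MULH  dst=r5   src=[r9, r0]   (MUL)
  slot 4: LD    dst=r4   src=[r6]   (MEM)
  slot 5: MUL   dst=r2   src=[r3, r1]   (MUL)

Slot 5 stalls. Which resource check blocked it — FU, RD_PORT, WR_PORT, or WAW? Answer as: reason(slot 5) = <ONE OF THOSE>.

[0] BR needs rd=2 wr=0: ok; after: ALU=2 MUL=1 MEM=1 BR=0, R=4, W=2
[1] MUL needs rd=1 wr=1: ok; after: ALU=2 MUL=0 MEM=1 BR=0, R=3, W=1
[2] ALU needs rd=2 wr=1: ok; after: ALU=1 MUL=0 MEM=1 BR=0, R=1, W=0
[3] MUL needs rd=2 wr=1: FU; after: ALU=1 MUL=0 MEM=1 BR=0, R=1, W=0
[4] MEM needs rd=1 wr=1: WR_PORT; after: ALU=1 MUL=0 MEM=1 BR=0, R=1, W=0
[5] MUL needs rd=2 wr=1: FU; after: ALU=1 MUL=0 MEM=1 BR=0, R=1, W=0

reason(slot 5) = FU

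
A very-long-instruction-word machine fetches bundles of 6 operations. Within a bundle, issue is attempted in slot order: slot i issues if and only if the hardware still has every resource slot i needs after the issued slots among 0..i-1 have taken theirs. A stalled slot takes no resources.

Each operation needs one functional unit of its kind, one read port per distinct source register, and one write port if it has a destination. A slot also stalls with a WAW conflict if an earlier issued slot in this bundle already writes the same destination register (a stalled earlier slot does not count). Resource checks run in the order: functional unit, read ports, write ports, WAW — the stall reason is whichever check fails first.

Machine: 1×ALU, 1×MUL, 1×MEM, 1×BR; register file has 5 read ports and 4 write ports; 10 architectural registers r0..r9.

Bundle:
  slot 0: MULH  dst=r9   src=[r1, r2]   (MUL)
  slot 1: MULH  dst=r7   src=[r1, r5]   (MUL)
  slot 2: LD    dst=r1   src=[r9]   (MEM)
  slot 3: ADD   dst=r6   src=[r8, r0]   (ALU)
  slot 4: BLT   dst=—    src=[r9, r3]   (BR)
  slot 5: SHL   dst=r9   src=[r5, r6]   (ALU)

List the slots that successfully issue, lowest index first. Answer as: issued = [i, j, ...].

[0] MUL needs rd=2 wr=1: ok; after: ALU=1 MUL=0 MEM=1 BR=1, R=3, W=3
[1] MUL needs rd=2 wr=1: FU; after: ALU=1 MUL=0 MEM=1 BR=1, R=3, W=3
[2] MEM needs rd=1 wr=1: ok; after: ALU=1 MUL=0 MEM=0 BR=1, R=2, W=2
[3] ALU needs rd=2 wr=1: ok; after: ALU=0 MUL=0 MEM=0 BR=1, R=0, W=1
[4] BR needs rd=2 wr=0: RD_PORT; after: ALU=0 MUL=0 MEM=0 BR=1, R=0, W=1
[5] ALU needs rd=2 wr=1: FU; after: ALU=0 MUL=0 MEM=0 BR=1, R=0, W=1

issued = [0, 2, 3]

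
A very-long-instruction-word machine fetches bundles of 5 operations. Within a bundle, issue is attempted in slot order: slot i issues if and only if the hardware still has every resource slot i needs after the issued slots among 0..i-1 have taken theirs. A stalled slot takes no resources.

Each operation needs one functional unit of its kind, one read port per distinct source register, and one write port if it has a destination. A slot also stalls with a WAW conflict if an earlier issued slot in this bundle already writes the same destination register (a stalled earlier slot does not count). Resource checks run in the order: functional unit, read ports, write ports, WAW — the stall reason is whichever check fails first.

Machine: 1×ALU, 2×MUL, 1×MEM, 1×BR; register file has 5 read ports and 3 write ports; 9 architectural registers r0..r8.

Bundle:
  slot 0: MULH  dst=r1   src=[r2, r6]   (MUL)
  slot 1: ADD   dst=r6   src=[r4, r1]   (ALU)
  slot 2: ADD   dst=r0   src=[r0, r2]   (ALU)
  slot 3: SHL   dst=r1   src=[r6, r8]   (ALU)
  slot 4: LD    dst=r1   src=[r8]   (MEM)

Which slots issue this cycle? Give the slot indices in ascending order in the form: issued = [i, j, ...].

slot 0 (MUL): ISSUE — free A1,Mu1,Ld1,B1 rp3 wp2
slot 1 (ALU): ISSUE — free A0,Mu1,Ld1,B1 rp1 wp1
slot 2 (ALU): stall FU — free A0,Mu1,Ld1,B1 rp1 wp1
slot 3 (ALU): stall FU — free A0,Mu1,Ld1,B1 rp1 wp1
slot 4 (MEM): stall WAW — free A0,Mu1,Ld1,B1 rp1 wp1

issued = [0, 1]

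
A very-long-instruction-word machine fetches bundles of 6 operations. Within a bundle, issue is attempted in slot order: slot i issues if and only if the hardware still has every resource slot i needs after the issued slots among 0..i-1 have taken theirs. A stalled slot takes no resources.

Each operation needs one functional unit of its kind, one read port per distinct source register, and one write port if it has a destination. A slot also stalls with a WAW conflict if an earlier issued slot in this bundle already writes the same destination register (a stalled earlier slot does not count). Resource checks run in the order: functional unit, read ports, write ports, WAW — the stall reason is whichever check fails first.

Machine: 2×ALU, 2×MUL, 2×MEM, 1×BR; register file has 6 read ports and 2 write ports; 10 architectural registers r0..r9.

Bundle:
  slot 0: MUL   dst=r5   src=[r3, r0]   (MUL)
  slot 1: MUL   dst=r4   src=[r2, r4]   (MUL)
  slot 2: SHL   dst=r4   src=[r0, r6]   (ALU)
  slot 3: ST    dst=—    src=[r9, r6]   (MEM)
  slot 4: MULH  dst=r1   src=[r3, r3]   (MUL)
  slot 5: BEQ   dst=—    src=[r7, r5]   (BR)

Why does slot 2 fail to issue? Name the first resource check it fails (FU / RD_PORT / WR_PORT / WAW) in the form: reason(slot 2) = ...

reason(slot 2) = WR_PORT

[0] MUL needs rd=2 wr=1: ok; after: ALU=2 MUL=1 MEM=2 BR=1, R=4, W=1
[1] MUL needs rd=2 wr=1: ok; after: ALU=2 MUL=0 MEM=2 BR=1, R=2, W=0
[2] ALU needs rd=2 wr=1: WR_PORT; after: ALU=2 MUL=0 MEM=2 BR=1, R=2, W=0
[3] MEM needs rd=2 wr=0: ok; after: ALU=2 MUL=0 MEM=1 BR=1, R=0, W=0
[4] MUL needs rd=1 wr=1: FU; after: ALU=2 MUL=0 MEM=1 BR=1, R=0, W=0
[5] BR needs rd=2 wr=0: RD_PORT; after: ALU=2 MUL=0 MEM=1 BR=1, R=0, W=0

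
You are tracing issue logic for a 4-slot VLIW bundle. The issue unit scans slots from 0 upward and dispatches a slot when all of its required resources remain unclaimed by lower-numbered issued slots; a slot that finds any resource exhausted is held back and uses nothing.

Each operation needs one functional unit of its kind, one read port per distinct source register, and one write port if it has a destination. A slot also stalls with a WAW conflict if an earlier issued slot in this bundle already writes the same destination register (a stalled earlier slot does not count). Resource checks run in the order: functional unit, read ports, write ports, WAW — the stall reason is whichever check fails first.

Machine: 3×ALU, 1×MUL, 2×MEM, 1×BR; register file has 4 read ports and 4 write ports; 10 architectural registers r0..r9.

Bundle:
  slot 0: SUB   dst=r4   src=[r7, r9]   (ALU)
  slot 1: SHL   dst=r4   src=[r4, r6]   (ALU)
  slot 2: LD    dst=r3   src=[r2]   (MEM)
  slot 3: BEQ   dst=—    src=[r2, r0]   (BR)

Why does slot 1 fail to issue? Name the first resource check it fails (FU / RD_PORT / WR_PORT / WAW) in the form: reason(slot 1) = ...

[0] ALU needs rd=2 wr=1: ok; after: ALU=2 MUL=1 MEM=2 BR=1, R=2, W=3
[1] ALU needs rd=2 wr=1: WAW; after: ALU=2 MUL=1 MEM=2 BR=1, R=2, W=3
[2] MEM needs rd=1 wr=1: ok; after: ALU=2 MUL=1 MEM=1 BR=1, R=1, W=2
[3] BR needs rd=2 wr=0: RD_PORT; after: ALU=2 MUL=1 MEM=1 BR=1, R=1, W=2

reason(slot 1) = WAW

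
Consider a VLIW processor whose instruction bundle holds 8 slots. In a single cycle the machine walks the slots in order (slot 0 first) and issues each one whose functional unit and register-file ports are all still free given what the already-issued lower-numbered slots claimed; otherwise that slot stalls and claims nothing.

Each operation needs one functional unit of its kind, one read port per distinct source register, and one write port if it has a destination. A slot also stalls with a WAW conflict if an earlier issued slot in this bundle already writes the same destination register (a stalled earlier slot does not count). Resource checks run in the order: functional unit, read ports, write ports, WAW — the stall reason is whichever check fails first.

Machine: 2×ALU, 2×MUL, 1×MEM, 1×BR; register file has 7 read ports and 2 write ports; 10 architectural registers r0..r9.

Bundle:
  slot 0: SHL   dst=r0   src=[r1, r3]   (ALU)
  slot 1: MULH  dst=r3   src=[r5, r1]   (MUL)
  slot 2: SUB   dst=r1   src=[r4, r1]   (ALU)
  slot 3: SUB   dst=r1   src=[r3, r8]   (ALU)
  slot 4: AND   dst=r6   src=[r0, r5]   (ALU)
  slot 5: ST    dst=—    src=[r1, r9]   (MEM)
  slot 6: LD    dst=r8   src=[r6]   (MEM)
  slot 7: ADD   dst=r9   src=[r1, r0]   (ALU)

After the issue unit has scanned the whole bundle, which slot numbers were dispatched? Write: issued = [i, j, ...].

issued = [0, 1, 5]

(0) want 1×ALU +2rd +1wr — yes → AL1|MU2|ME1|BR1|rd5|wr1
(1) want 1×MUL +2rd +1wr — yes → AL1|MU1|ME1|BR1|rd3|wr0
(2) want 1×ALU +2rd +1wr — WR_PORT → AL1|MU1|ME1|BR1|rd3|wr0
(3) want 1×ALU +2rd +1wr — WR_PORT → AL1|MU1|ME1|BR1|rd3|wr0
(4) want 1×ALU +2rd +1wr — WR_PORT → AL1|MU1|ME1|BR1|rd3|wr0
(5) want 1×MEM +2rd +0wr — yes → AL1|MU1|ME0|BR1|rd1|wr0
(6) want 1×MEM +1rd +1wr — FU → AL1|MU1|ME0|BR1|rd1|wr0
(7) want 1×ALU +2rd +1wr — RD_PORT → AL1|MU1|ME0|BR1|rd1|wr0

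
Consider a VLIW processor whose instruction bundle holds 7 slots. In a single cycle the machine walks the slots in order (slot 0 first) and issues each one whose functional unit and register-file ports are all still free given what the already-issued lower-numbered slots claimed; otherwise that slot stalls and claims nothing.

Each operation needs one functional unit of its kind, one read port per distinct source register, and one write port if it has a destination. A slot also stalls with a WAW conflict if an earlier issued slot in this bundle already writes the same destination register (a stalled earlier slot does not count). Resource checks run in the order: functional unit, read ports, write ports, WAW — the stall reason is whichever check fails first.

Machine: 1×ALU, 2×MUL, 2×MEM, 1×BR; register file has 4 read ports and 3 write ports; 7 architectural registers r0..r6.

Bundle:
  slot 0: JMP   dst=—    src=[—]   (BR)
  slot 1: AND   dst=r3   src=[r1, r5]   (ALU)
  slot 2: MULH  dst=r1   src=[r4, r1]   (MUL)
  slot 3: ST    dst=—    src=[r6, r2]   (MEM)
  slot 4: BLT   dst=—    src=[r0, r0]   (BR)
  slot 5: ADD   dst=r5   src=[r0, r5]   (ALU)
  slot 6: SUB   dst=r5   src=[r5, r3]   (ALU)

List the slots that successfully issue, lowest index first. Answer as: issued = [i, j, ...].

(0) want 1×BR +0rd +0wr — yes → AL1|MU2|ME2|BR0|rd4|wr3
(1) want 1×ALU +2rd +1wr — yes → AL0|MU2|ME2|BR0|rd2|wr2
(2) want 1×MUL +2rd +1wr — yes → AL0|MU1|ME2|BR0|rd0|wr1
(3) want 1×MEM +2rd +0wr — RD_PORT → AL0|MU1|ME2|BR0|rd0|wr1
(4) want 1×BR +1rd +0wr — FU → AL0|MU1|ME2|BR0|rd0|wr1
(5) want 1×ALU +2rd +1wr — FU → AL0|MU1|ME2|BR0|rd0|wr1
(6) want 1×ALU +2rd +1wr — FU → AL0|MU1|ME2|BR0|rd0|wr1

issued = [0, 1, 2]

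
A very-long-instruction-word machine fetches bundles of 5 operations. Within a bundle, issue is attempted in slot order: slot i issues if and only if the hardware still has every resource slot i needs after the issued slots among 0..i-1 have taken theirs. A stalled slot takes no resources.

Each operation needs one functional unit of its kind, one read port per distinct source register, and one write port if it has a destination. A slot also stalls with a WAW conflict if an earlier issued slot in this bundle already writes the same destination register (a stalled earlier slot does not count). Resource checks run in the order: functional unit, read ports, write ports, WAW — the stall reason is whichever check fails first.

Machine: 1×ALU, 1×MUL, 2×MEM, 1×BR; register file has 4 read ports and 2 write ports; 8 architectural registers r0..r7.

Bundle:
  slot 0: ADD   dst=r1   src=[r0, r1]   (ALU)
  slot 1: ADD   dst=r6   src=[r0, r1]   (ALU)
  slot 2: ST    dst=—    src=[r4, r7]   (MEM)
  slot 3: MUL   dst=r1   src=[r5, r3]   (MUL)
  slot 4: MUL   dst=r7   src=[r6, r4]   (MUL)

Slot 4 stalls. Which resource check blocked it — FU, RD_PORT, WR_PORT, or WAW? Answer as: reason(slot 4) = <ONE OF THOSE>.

reason(slot 4) = RD_PORT

(0) want 1×ALU +2rd +1wr — yes → AL0|MU1|ME2|BR1|rd2|wr1
(1) want 1×ALU +2rd +1wr — FU → AL0|MU1|ME2|BR1|rd2|wr1
(2) want 1×MEM +2rd +0wr — yes → AL0|MU1|ME1|BR1|rd0|wr1
(3) want 1×MUL +2rd +1wr — RD_PORT → AL0|MU1|ME1|BR1|rd0|wr1
(4) want 1×MUL +2rd +1wr — RD_PORT → AL0|MU1|ME1|BR1|rd0|wr1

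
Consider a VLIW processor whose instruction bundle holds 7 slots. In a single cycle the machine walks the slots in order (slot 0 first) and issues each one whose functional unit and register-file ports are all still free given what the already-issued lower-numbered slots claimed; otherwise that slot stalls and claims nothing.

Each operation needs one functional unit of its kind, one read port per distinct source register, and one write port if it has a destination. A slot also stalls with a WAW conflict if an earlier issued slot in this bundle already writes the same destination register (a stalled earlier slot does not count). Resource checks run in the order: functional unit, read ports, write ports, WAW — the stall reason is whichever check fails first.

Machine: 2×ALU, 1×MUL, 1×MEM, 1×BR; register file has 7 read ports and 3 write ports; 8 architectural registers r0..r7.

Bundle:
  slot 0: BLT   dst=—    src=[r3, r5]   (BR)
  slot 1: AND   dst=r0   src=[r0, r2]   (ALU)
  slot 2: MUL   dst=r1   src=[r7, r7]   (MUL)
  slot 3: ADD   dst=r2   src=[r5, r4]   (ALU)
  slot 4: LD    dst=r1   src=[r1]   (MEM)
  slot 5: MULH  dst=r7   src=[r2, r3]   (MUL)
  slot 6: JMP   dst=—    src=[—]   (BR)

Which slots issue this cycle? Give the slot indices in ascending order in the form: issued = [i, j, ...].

[0] BR needs rd=2 wr=0: ok; after: ALU=2 MUL=1 MEM=1 BR=0, R=5, W=3
[1] ALU needs rd=2 wr=1: ok; after: ALU=1 MUL=1 MEM=1 BR=0, R=3, W=2
[2] MUL needs rd=1 wr=1: ok; after: ALU=1 MUL=0 MEM=1 BR=0, R=2, W=1
[3] ALU needs rd=2 wr=1: ok; after: ALU=0 MUL=0 MEM=1 BR=0, R=0, W=0
[4] MEM needs rd=1 wr=1: RD_PORT; after: ALU=0 MUL=0 MEM=1 BR=0, R=0, W=0
[5] MUL needs rd=2 wr=1: FU; after: ALU=0 MUL=0 MEM=1 BR=0, R=0, W=0
[6] BR needs rd=0 wr=0: FU; after: ALU=0 MUL=0 MEM=1 BR=0, R=0, W=0

issued = [0, 1, 2, 3]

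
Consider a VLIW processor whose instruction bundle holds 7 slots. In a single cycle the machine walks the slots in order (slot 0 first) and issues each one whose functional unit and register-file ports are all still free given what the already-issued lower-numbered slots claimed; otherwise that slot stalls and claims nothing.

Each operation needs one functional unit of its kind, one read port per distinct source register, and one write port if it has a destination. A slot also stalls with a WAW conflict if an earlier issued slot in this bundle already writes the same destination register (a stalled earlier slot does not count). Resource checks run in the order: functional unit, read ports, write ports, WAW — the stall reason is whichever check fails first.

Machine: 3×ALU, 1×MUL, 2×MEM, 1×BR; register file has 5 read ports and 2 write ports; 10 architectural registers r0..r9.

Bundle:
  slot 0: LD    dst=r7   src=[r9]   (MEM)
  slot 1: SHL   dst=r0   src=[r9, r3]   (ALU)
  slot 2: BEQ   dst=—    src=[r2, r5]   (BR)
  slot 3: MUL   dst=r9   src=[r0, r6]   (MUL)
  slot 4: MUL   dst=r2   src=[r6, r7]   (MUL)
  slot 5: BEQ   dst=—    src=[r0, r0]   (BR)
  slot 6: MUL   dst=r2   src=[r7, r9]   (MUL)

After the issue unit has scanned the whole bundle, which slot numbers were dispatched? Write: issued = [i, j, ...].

(0) want 1×MEM +1rd +1wr — yes → AL3|MU1|ME1|BR1|rd4|wr1
(1) want 1×ALU +2rd +1wr — yes → AL2|MU1|ME1|BR1|rd2|wr0
(2) want 1×BR +2rd +0wr — yes → AL2|MU1|ME1|BR0|rd0|wr0
(3) want 1×MUL +2rd +1wr — RD_PORT → AL2|MU1|ME1|BR0|rd0|wr0
(4) want 1×MUL +2rd +1wr — RD_PORT → AL2|MU1|ME1|BR0|rd0|wr0
(5) want 1×BR +1rd +0wr — FU → AL2|MU1|ME1|BR0|rd0|wr0
(6) want 1×MUL +2rd +1wr — RD_PORT → AL2|MU1|ME1|BR0|rd0|wr0

issued = [0, 1, 2]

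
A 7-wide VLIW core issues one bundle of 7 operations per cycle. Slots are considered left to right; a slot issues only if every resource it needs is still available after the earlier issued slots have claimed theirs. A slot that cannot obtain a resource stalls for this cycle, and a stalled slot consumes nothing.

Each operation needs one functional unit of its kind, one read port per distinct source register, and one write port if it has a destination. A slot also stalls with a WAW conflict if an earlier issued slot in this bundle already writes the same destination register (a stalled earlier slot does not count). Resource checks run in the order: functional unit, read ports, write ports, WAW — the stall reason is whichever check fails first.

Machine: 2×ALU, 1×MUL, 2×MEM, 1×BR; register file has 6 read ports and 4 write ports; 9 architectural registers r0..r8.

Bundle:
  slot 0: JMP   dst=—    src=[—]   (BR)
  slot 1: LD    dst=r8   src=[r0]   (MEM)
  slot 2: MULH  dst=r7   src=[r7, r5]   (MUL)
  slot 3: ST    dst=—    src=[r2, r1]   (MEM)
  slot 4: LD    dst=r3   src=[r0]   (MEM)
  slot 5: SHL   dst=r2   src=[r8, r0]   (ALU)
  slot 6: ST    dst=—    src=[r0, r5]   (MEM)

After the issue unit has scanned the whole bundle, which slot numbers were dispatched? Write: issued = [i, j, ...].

issued = [0, 1, 2, 3]

slot 0 (BR): ISSUE — free A2,Mu1,Ld2,B0 rp6 wp4
slot 1 (MEM): ISSUE — free A2,Mu1,Ld1,B0 rp5 wp3
slot 2 (MUL): ISSUE — free A2,Mu0,Ld1,B0 rp3 wp2
slot 3 (MEM): ISSUE — free A2,Mu0,Ld0,B0 rp1 wp2
slot 4 (MEM): stall FU — free A2,Mu0,Ld0,B0 rp1 wp2
slot 5 (ALU): stall RD_PORT — free A2,Mu0,Ld0,B0 rp1 wp2
slot 6 (MEM): stall FU — free A2,Mu0,Ld0,B0 rp1 wp2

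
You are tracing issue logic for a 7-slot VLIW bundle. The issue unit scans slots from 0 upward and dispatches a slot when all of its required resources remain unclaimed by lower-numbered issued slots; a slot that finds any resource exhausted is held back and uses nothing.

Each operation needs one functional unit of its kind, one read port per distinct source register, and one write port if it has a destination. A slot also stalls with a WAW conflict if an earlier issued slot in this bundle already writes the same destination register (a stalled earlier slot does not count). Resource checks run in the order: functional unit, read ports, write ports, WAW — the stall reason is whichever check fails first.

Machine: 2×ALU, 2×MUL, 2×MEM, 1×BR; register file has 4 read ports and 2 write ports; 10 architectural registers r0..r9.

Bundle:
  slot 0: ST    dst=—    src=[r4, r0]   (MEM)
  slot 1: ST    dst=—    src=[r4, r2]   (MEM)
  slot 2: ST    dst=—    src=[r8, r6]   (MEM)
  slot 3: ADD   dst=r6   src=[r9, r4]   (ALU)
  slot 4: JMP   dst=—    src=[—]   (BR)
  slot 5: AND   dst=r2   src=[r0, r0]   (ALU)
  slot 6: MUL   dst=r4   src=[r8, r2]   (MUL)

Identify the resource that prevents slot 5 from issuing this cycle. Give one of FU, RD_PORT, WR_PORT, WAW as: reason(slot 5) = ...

reason(slot 5) = RD_PORT

  0. MEM ⇒ go  {2A/2Mu/1Ld/1B | 2r 2w}
  1. MEM ⇒ go  {2A/2Mu/0Ld/1B | 0r 2w}
  2. MEM ⇒ no(FU)  {2A/2Mu/0Ld/1B | 0r 2w}
  3. ALU→r6 ⇒ no(RD_PORT)  {2A/2Mu/0Ld/1B | 0r 2w}
  4. BR ⇒ go  {2A/2Mu/0Ld/0B | 0r 2w}
  5. ALU→r2 ⇒ no(RD_PORT)  {2A/2Mu/0Ld/0B | 0r 2w}
  6. MUL→r4 ⇒ no(RD_PORT)  {2A/2Mu/0Ld/0B | 0r 2w}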